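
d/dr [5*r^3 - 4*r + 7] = 15*r^2 - 4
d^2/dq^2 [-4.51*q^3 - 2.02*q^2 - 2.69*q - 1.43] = -27.06*q - 4.04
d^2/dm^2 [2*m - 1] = 0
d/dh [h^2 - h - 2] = 2*h - 1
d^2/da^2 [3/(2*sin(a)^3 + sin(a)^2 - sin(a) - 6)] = 3*((sin(a) - 9*sin(3*a) - 4*cos(2*a))*(2*sin(a)^3 + sin(a)^2 - sin(a) - 6)/2 + 2*(6*sin(a)^2 + 2*sin(a) - 1)^2*cos(a)^2)/(2*sin(a)^3 + sin(a)^2 - sin(a) - 6)^3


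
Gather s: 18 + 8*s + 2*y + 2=8*s + 2*y + 20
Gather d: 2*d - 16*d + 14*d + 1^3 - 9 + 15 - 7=0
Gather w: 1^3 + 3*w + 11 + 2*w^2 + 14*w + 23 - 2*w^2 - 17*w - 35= 0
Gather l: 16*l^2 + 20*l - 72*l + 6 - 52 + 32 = 16*l^2 - 52*l - 14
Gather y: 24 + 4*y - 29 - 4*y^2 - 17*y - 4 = -4*y^2 - 13*y - 9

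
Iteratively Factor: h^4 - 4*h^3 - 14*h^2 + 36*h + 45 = (h + 3)*(h^3 - 7*h^2 + 7*h + 15) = (h - 3)*(h + 3)*(h^2 - 4*h - 5) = (h - 5)*(h - 3)*(h + 3)*(h + 1)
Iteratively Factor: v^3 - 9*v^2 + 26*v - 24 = (v - 2)*(v^2 - 7*v + 12) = (v - 3)*(v - 2)*(v - 4)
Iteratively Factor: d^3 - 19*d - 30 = (d + 2)*(d^2 - 2*d - 15) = (d - 5)*(d + 2)*(d + 3)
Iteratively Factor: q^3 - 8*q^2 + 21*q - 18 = (q - 3)*(q^2 - 5*q + 6) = (q - 3)*(q - 2)*(q - 3)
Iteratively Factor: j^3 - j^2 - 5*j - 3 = (j + 1)*(j^2 - 2*j - 3) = (j + 1)^2*(j - 3)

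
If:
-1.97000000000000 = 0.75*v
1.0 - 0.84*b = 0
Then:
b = 1.19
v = -2.63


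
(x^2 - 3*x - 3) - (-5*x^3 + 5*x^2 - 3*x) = 5*x^3 - 4*x^2 - 3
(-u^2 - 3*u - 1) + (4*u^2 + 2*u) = 3*u^2 - u - 1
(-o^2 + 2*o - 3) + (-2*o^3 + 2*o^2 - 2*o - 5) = -2*o^3 + o^2 - 8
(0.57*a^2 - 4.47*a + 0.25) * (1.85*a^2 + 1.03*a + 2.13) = 1.0545*a^4 - 7.6824*a^3 - 2.9275*a^2 - 9.2636*a + 0.5325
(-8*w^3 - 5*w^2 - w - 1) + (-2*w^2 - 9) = -8*w^3 - 7*w^2 - w - 10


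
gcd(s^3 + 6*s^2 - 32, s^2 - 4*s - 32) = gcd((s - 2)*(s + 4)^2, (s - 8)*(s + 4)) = s + 4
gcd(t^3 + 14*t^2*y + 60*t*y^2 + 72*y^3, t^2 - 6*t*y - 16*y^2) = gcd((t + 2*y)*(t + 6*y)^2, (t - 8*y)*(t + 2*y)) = t + 2*y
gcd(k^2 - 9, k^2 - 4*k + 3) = k - 3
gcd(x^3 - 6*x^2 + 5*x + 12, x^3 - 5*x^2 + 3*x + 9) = x^2 - 2*x - 3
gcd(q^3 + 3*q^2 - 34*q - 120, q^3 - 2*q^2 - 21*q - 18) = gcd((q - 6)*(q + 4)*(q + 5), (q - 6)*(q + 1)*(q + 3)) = q - 6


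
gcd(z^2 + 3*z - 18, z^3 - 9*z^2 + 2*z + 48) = z - 3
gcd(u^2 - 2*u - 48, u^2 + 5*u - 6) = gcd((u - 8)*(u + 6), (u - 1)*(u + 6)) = u + 6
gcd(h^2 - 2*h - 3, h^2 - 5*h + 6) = h - 3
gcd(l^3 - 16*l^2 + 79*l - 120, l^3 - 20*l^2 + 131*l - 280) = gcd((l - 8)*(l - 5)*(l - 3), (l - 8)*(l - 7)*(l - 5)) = l^2 - 13*l + 40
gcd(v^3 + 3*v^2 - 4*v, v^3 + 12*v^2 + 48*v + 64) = v + 4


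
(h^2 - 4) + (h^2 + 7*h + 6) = 2*h^2 + 7*h + 2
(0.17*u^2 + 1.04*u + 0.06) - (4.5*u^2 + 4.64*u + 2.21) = -4.33*u^2 - 3.6*u - 2.15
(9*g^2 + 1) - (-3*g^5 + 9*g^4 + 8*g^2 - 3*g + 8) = 3*g^5 - 9*g^4 + g^2 + 3*g - 7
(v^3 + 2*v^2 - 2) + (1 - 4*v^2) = v^3 - 2*v^2 - 1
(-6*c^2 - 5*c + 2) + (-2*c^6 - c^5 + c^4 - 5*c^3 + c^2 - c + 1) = -2*c^6 - c^5 + c^4 - 5*c^3 - 5*c^2 - 6*c + 3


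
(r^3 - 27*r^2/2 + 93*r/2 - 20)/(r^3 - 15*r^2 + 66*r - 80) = (r - 1/2)/(r - 2)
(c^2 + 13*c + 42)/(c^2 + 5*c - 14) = (c + 6)/(c - 2)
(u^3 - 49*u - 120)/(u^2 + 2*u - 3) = (u^2 - 3*u - 40)/(u - 1)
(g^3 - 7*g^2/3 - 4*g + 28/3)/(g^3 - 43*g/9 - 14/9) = 3*(g - 2)/(3*g + 1)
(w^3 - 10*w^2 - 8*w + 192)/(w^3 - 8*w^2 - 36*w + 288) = (w + 4)/(w + 6)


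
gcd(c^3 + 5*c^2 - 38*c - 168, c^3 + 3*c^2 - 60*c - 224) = c^2 + 11*c + 28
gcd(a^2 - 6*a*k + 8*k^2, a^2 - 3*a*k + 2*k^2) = a - 2*k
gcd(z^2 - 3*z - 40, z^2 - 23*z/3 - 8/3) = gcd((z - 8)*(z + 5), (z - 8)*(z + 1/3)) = z - 8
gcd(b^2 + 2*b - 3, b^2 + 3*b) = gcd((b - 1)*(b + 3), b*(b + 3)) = b + 3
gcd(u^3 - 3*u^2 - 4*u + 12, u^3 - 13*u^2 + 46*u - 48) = u^2 - 5*u + 6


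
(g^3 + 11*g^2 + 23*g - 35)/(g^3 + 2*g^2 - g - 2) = (g^2 + 12*g + 35)/(g^2 + 3*g + 2)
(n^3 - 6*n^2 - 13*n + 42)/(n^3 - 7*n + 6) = (n - 7)/(n - 1)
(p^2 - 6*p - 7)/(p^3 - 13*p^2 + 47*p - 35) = (p + 1)/(p^2 - 6*p + 5)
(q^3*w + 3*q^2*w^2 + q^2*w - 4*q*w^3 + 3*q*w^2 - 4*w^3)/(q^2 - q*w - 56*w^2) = w*(-q^3 - 3*q^2*w - q^2 + 4*q*w^2 - 3*q*w + 4*w^2)/(-q^2 + q*w + 56*w^2)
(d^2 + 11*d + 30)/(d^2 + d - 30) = (d + 5)/(d - 5)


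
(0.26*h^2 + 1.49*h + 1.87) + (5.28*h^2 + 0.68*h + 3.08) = 5.54*h^2 + 2.17*h + 4.95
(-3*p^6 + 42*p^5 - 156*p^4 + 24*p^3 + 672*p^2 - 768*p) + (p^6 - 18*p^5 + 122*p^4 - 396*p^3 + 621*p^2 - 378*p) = -2*p^6 + 24*p^5 - 34*p^4 - 372*p^3 + 1293*p^2 - 1146*p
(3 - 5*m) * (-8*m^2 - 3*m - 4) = 40*m^3 - 9*m^2 + 11*m - 12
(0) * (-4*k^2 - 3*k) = 0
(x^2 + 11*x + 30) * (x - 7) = x^3 + 4*x^2 - 47*x - 210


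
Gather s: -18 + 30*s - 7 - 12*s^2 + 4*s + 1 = -12*s^2 + 34*s - 24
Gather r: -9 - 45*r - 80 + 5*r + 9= -40*r - 80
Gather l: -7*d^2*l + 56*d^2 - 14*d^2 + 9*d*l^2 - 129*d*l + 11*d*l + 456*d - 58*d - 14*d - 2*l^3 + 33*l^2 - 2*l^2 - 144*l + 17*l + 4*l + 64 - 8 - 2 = 42*d^2 + 384*d - 2*l^3 + l^2*(9*d + 31) + l*(-7*d^2 - 118*d - 123) + 54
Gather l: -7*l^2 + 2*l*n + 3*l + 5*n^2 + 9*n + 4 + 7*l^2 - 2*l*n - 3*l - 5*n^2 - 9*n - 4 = 0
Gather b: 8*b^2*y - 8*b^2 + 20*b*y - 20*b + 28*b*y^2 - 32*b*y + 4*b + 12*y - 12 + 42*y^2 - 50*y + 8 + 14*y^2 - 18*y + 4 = b^2*(8*y - 8) + b*(28*y^2 - 12*y - 16) + 56*y^2 - 56*y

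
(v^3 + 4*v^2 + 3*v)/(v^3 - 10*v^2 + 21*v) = (v^2 + 4*v + 3)/(v^2 - 10*v + 21)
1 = 1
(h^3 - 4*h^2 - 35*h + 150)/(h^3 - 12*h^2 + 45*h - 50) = (h + 6)/(h - 2)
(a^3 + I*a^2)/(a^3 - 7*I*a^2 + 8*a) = a/(a - 8*I)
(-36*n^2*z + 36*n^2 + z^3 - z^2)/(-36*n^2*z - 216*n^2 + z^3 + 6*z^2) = (z - 1)/(z + 6)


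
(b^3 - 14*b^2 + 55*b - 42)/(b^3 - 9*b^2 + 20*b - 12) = (b - 7)/(b - 2)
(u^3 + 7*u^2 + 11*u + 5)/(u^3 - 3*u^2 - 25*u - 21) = (u^2 + 6*u + 5)/(u^2 - 4*u - 21)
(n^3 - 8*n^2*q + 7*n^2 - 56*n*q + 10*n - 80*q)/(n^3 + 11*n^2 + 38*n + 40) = (n - 8*q)/(n + 4)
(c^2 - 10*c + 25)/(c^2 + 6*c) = (c^2 - 10*c + 25)/(c*(c + 6))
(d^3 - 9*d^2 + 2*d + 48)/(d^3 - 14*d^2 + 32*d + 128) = (d - 3)/(d - 8)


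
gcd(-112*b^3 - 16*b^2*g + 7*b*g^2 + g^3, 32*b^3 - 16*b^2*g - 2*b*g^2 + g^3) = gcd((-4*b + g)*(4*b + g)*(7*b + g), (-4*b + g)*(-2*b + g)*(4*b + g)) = 16*b^2 - g^2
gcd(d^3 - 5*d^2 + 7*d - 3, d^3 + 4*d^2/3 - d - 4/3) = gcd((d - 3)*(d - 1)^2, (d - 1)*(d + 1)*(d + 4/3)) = d - 1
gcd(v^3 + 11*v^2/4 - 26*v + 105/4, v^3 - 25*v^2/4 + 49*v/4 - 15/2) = v^2 - 17*v/4 + 15/4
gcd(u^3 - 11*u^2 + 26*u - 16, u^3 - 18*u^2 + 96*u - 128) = u^2 - 10*u + 16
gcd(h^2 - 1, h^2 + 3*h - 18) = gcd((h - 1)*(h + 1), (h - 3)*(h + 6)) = 1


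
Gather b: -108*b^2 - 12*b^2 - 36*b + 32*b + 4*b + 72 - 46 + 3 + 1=30 - 120*b^2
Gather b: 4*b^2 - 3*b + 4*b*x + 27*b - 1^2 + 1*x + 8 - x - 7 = 4*b^2 + b*(4*x + 24)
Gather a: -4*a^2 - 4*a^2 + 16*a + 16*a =-8*a^2 + 32*a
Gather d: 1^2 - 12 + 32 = 21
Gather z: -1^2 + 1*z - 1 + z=2*z - 2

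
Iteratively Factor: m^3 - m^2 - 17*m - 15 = (m + 3)*(m^2 - 4*m - 5) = (m + 1)*(m + 3)*(m - 5)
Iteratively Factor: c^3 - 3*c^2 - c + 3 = (c + 1)*(c^2 - 4*c + 3) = (c - 1)*(c + 1)*(c - 3)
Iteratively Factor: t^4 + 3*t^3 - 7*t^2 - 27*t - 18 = (t + 2)*(t^3 + t^2 - 9*t - 9) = (t - 3)*(t + 2)*(t^2 + 4*t + 3) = (t - 3)*(t + 1)*(t + 2)*(t + 3)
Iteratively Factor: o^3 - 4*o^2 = (o)*(o^2 - 4*o) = o^2*(o - 4)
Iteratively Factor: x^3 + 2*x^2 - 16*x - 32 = (x + 4)*(x^2 - 2*x - 8) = (x - 4)*(x + 4)*(x + 2)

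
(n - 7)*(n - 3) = n^2 - 10*n + 21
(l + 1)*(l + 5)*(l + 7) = l^3 + 13*l^2 + 47*l + 35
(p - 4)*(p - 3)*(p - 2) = p^3 - 9*p^2 + 26*p - 24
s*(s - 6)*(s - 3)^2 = s^4 - 12*s^3 + 45*s^2 - 54*s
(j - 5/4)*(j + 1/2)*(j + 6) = j^3 + 21*j^2/4 - 41*j/8 - 15/4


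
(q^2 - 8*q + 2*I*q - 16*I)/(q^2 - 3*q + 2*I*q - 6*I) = (q - 8)/(q - 3)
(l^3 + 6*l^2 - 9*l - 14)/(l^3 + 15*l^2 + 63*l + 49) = (l - 2)/(l + 7)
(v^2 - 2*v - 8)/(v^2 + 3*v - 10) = (v^2 - 2*v - 8)/(v^2 + 3*v - 10)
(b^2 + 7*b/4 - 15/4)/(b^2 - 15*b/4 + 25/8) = 2*(b + 3)/(2*b - 5)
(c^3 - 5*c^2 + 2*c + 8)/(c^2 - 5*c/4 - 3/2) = 4*(c^2 - 3*c - 4)/(4*c + 3)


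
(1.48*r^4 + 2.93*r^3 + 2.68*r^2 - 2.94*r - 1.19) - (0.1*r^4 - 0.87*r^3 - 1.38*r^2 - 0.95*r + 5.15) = 1.38*r^4 + 3.8*r^3 + 4.06*r^2 - 1.99*r - 6.34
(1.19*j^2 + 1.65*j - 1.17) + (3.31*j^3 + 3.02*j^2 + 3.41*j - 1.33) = 3.31*j^3 + 4.21*j^2 + 5.06*j - 2.5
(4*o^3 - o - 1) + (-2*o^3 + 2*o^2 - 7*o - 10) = 2*o^3 + 2*o^2 - 8*o - 11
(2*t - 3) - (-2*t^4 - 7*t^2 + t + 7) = 2*t^4 + 7*t^2 + t - 10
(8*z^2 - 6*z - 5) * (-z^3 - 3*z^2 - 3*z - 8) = -8*z^5 - 18*z^4 - z^3 - 31*z^2 + 63*z + 40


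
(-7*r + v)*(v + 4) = -7*r*v - 28*r + v^2 + 4*v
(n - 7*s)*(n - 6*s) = n^2 - 13*n*s + 42*s^2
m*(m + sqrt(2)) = m^2 + sqrt(2)*m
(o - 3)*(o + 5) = o^2 + 2*o - 15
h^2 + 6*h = h*(h + 6)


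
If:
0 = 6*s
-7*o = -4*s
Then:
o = 0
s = 0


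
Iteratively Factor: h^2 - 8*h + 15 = (h - 5)*(h - 3)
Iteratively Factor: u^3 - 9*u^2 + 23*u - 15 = (u - 3)*(u^2 - 6*u + 5) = (u - 3)*(u - 1)*(u - 5)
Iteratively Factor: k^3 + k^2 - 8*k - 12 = (k + 2)*(k^2 - k - 6) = (k - 3)*(k + 2)*(k + 2)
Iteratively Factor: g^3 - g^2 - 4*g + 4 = (g - 1)*(g^2 - 4) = (g - 1)*(g + 2)*(g - 2)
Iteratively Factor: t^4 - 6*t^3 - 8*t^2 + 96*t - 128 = (t + 4)*(t^3 - 10*t^2 + 32*t - 32) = (t - 4)*(t + 4)*(t^2 - 6*t + 8) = (t - 4)*(t - 2)*(t + 4)*(t - 4)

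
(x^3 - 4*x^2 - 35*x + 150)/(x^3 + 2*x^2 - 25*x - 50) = (x^2 + x - 30)/(x^2 + 7*x + 10)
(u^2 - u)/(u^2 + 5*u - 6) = u/(u + 6)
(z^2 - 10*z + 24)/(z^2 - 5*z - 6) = (z - 4)/(z + 1)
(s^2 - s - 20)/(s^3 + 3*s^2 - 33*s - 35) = (s + 4)/(s^2 + 8*s + 7)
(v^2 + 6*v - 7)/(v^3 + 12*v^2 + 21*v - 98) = (v - 1)/(v^2 + 5*v - 14)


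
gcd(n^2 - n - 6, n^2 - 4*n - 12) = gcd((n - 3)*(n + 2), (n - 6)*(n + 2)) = n + 2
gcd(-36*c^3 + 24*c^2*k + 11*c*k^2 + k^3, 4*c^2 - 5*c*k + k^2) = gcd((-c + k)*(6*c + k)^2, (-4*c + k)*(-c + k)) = c - k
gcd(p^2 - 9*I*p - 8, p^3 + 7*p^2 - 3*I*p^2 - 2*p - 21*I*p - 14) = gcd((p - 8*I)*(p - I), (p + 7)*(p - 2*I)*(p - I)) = p - I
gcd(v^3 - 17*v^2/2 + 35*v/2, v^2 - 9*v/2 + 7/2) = v - 7/2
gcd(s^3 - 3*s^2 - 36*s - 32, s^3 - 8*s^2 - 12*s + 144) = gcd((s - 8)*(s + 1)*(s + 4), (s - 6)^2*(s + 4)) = s + 4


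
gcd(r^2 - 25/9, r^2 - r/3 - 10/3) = r + 5/3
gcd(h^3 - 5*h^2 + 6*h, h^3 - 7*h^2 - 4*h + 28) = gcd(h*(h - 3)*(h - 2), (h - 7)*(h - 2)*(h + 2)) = h - 2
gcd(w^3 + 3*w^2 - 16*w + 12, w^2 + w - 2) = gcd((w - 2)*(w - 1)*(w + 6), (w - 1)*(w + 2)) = w - 1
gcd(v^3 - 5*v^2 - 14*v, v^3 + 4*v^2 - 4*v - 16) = v + 2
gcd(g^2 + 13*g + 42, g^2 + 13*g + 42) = g^2 + 13*g + 42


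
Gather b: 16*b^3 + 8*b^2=16*b^3 + 8*b^2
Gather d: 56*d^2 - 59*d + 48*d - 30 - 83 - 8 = 56*d^2 - 11*d - 121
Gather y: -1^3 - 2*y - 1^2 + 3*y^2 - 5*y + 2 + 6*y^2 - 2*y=9*y^2 - 9*y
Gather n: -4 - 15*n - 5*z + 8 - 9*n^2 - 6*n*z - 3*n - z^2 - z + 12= -9*n^2 + n*(-6*z - 18) - z^2 - 6*z + 16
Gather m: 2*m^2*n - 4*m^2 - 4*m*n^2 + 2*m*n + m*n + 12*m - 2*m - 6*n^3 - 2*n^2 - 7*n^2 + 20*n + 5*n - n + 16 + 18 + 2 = m^2*(2*n - 4) + m*(-4*n^2 + 3*n + 10) - 6*n^3 - 9*n^2 + 24*n + 36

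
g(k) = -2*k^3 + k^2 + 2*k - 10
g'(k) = -6*k^2 + 2*k + 2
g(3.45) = -73.32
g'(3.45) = -62.52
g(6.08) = -410.39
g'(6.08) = -207.64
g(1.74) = -14.03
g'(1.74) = -12.69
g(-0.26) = -10.42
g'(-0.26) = 1.07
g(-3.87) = 113.16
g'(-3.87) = -95.60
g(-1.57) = -2.94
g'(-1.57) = -15.93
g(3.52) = -77.80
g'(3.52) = -65.30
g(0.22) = -9.53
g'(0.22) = 2.15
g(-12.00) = 3566.00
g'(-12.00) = -886.00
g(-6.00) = 446.00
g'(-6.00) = -226.00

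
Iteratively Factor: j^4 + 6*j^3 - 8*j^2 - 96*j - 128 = (j - 4)*(j^3 + 10*j^2 + 32*j + 32) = (j - 4)*(j + 4)*(j^2 + 6*j + 8) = (j - 4)*(j + 4)^2*(j + 2)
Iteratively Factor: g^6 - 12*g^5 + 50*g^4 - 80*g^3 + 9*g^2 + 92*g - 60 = (g - 2)*(g^5 - 10*g^4 + 30*g^3 - 20*g^2 - 31*g + 30) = (g - 3)*(g - 2)*(g^4 - 7*g^3 + 9*g^2 + 7*g - 10) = (g - 3)*(g - 2)*(g + 1)*(g^3 - 8*g^2 + 17*g - 10) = (g - 3)*(g - 2)^2*(g + 1)*(g^2 - 6*g + 5) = (g - 3)*(g - 2)^2*(g - 1)*(g + 1)*(g - 5)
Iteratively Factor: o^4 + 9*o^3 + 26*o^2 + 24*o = (o + 4)*(o^3 + 5*o^2 + 6*o) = (o + 2)*(o + 4)*(o^2 + 3*o) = o*(o + 2)*(o + 4)*(o + 3)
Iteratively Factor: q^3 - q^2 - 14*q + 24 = (q - 2)*(q^2 + q - 12) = (q - 3)*(q - 2)*(q + 4)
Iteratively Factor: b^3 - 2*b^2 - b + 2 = (b + 1)*(b^2 - 3*b + 2) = (b - 2)*(b + 1)*(b - 1)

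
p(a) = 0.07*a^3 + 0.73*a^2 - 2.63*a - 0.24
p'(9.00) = 27.52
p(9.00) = 86.25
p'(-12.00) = 10.09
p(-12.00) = 15.48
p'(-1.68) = -4.49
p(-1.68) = 5.91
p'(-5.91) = -3.92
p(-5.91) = 26.35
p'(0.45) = -1.93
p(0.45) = -1.27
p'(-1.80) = -4.58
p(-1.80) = 6.45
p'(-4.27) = -5.04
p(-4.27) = 18.85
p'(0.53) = -1.80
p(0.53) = -1.42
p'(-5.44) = -4.36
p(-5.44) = 24.40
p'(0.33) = -2.13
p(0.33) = -1.03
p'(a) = 0.21*a^2 + 1.46*a - 2.63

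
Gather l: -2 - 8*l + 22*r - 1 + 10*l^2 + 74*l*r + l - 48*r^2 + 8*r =10*l^2 + l*(74*r - 7) - 48*r^2 + 30*r - 3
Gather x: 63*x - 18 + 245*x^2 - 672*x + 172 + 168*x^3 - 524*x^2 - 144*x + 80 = 168*x^3 - 279*x^2 - 753*x + 234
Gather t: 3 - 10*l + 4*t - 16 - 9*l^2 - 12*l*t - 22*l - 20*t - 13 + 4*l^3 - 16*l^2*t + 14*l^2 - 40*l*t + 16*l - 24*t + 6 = 4*l^3 + 5*l^2 - 16*l + t*(-16*l^2 - 52*l - 40) - 20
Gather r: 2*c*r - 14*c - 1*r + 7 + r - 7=2*c*r - 14*c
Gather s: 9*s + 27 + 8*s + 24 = 17*s + 51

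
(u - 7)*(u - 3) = u^2 - 10*u + 21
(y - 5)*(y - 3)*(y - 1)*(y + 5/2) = y^4 - 13*y^3/2 + y^2/2 + 85*y/2 - 75/2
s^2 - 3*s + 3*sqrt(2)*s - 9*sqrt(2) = (s - 3)*(s + 3*sqrt(2))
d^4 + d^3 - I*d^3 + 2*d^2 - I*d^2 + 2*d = d*(d + 1)*(d - 2*I)*(d + I)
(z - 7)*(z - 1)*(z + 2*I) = z^3 - 8*z^2 + 2*I*z^2 + 7*z - 16*I*z + 14*I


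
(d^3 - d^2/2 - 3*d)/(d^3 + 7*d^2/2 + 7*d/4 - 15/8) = 4*d*(d - 2)/(4*d^2 + 8*d - 5)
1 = 1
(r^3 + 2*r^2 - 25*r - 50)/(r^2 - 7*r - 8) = (-r^3 - 2*r^2 + 25*r + 50)/(-r^2 + 7*r + 8)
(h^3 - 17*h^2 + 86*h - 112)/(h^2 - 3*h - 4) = (-h^3 + 17*h^2 - 86*h + 112)/(-h^2 + 3*h + 4)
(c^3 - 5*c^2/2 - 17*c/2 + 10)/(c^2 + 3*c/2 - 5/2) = c - 4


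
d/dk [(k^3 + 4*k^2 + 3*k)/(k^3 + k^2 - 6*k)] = -3/(k^2 - 4*k + 4)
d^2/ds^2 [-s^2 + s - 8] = -2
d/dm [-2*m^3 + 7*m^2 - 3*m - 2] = -6*m^2 + 14*m - 3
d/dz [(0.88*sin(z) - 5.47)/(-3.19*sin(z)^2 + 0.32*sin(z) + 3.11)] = (2.8072*sin(z)^2 - 34.8986*sin(z) + 4.4872)*cos(z)/(10.1761*sin(z)^4 - 2.0416*sin(z)^3 - 19.7394*sin(z)^2 + 1.9904*sin(z) + 9.6721)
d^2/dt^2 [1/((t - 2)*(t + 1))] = 2*((t - 2)^2 + (t - 2)*(t + 1) + (t + 1)^2)/((t - 2)^3*(t + 1)^3)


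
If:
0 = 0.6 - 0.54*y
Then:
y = 1.11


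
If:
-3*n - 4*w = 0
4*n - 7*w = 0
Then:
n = 0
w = 0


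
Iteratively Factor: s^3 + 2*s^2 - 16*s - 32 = (s - 4)*(s^2 + 6*s + 8) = (s - 4)*(s + 2)*(s + 4)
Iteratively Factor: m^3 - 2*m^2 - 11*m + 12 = (m - 1)*(m^2 - m - 12) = (m - 1)*(m + 3)*(m - 4)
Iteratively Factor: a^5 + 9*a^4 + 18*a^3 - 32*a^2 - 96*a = (a + 3)*(a^4 + 6*a^3 - 32*a) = a*(a + 3)*(a^3 + 6*a^2 - 32) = a*(a + 3)*(a + 4)*(a^2 + 2*a - 8) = a*(a - 2)*(a + 3)*(a + 4)*(a + 4)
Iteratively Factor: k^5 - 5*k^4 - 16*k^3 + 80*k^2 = (k + 4)*(k^4 - 9*k^3 + 20*k^2) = (k - 4)*(k + 4)*(k^3 - 5*k^2) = k*(k - 4)*(k + 4)*(k^2 - 5*k) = k^2*(k - 4)*(k + 4)*(k - 5)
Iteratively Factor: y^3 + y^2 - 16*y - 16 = (y - 4)*(y^2 + 5*y + 4) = (y - 4)*(y + 1)*(y + 4)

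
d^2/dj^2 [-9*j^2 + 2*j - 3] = -18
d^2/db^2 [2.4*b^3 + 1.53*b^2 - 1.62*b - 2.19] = 14.4*b + 3.06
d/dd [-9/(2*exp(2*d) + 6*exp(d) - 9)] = (36*exp(d) + 54)*exp(d)/(2*exp(2*d) + 6*exp(d) - 9)^2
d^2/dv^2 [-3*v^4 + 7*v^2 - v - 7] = 14 - 36*v^2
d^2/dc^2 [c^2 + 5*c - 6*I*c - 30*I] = 2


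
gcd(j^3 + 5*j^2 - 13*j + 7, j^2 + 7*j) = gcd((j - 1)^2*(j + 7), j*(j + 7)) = j + 7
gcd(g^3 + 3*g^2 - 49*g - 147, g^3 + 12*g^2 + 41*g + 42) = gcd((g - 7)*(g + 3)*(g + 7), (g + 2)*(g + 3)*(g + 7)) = g^2 + 10*g + 21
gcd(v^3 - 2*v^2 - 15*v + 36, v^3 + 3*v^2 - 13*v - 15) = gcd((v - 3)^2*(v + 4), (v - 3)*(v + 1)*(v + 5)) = v - 3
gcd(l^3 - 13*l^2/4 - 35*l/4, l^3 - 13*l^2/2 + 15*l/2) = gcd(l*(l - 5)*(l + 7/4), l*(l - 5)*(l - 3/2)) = l^2 - 5*l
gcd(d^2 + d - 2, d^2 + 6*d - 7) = d - 1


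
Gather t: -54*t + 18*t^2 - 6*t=18*t^2 - 60*t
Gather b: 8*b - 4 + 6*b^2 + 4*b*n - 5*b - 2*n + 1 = 6*b^2 + b*(4*n + 3) - 2*n - 3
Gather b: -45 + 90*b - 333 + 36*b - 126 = 126*b - 504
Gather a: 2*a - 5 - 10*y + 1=2*a - 10*y - 4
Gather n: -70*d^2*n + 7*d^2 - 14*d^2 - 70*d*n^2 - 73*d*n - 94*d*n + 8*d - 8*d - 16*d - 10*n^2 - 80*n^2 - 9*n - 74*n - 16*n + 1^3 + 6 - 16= -7*d^2 - 16*d + n^2*(-70*d - 90) + n*(-70*d^2 - 167*d - 99) - 9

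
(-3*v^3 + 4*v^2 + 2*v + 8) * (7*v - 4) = -21*v^4 + 40*v^3 - 2*v^2 + 48*v - 32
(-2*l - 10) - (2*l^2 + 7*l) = -2*l^2 - 9*l - 10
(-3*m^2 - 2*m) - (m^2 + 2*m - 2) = -4*m^2 - 4*m + 2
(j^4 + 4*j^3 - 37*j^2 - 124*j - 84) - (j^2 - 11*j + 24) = j^4 + 4*j^3 - 38*j^2 - 113*j - 108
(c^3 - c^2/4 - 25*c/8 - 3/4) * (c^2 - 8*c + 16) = c^5 - 33*c^4/4 + 119*c^3/8 + 81*c^2/4 - 44*c - 12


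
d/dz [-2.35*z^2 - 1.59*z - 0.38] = -4.7*z - 1.59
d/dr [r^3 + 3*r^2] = 3*r*(r + 2)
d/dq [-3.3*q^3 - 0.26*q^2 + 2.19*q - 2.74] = -9.9*q^2 - 0.52*q + 2.19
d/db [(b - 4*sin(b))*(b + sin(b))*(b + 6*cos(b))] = -(b - 4*sin(b))*(b + sin(b))*(6*sin(b) - 1) + (b - 4*sin(b))*(b + 6*cos(b))*(cos(b) + 1) - (b + sin(b))*(b + 6*cos(b))*(4*cos(b) - 1)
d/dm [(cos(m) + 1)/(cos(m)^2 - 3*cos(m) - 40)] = (cos(m)^2 + 2*cos(m) + 37)*sin(m)/(sin(m)^2 + 3*cos(m) + 39)^2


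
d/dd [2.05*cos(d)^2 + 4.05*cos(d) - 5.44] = -(4.1*cos(d) + 4.05)*sin(d)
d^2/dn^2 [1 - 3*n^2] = -6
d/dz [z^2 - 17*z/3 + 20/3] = 2*z - 17/3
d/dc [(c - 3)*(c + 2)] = 2*c - 1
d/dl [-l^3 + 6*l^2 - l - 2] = -3*l^2 + 12*l - 1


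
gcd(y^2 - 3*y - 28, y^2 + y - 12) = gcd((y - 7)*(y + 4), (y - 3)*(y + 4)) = y + 4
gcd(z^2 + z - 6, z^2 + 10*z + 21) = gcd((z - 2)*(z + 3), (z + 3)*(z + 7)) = z + 3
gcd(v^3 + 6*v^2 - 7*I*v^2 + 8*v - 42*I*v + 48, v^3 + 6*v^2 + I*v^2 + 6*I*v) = v^2 + v*(6 + I) + 6*I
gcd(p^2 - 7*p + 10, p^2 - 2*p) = p - 2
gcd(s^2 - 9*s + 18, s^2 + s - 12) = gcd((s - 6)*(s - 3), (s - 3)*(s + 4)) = s - 3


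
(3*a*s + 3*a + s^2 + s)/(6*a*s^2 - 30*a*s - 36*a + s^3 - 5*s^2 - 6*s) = (3*a + s)/(6*a*s - 36*a + s^2 - 6*s)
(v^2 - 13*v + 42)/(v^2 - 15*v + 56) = (v - 6)/(v - 8)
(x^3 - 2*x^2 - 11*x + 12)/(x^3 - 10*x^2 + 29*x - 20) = (x + 3)/(x - 5)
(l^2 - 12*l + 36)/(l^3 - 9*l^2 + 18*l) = (l - 6)/(l*(l - 3))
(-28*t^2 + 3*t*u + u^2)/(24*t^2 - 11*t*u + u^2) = (-28*t^2 + 3*t*u + u^2)/(24*t^2 - 11*t*u + u^2)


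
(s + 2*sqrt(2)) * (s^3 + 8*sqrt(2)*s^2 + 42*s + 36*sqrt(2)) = s^4 + 10*sqrt(2)*s^3 + 74*s^2 + 120*sqrt(2)*s + 144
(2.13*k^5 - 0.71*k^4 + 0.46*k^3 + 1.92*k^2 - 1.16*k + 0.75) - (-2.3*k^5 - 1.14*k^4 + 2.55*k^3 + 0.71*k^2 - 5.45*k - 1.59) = 4.43*k^5 + 0.43*k^4 - 2.09*k^3 + 1.21*k^2 + 4.29*k + 2.34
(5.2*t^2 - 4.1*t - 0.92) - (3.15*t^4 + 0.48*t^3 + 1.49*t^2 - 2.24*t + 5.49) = -3.15*t^4 - 0.48*t^3 + 3.71*t^2 - 1.86*t - 6.41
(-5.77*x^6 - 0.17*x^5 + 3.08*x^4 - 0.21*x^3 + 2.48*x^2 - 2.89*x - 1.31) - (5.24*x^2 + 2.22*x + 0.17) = -5.77*x^6 - 0.17*x^5 + 3.08*x^4 - 0.21*x^3 - 2.76*x^2 - 5.11*x - 1.48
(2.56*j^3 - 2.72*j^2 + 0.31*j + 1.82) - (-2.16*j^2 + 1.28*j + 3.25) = 2.56*j^3 - 0.56*j^2 - 0.97*j - 1.43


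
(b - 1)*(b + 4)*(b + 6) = b^3 + 9*b^2 + 14*b - 24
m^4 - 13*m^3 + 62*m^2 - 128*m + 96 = (m - 4)^2*(m - 3)*(m - 2)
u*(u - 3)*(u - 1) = u^3 - 4*u^2 + 3*u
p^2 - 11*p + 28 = (p - 7)*(p - 4)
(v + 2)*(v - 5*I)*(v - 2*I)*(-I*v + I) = -I*v^4 - 7*v^3 - I*v^3 - 7*v^2 + 12*I*v^2 + 14*v + 10*I*v - 20*I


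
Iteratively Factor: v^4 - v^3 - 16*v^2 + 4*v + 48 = (v - 4)*(v^3 + 3*v^2 - 4*v - 12) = (v - 4)*(v + 2)*(v^2 + v - 6) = (v - 4)*(v + 2)*(v + 3)*(v - 2)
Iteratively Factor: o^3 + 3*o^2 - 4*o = (o + 4)*(o^2 - o) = (o - 1)*(o + 4)*(o)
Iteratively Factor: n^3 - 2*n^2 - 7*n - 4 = (n + 1)*(n^2 - 3*n - 4) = (n - 4)*(n + 1)*(n + 1)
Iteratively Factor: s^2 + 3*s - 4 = (s + 4)*(s - 1)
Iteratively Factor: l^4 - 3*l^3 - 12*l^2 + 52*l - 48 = (l - 2)*(l^3 - l^2 - 14*l + 24) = (l - 2)*(l + 4)*(l^2 - 5*l + 6) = (l - 2)^2*(l + 4)*(l - 3)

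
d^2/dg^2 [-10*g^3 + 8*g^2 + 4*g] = 16 - 60*g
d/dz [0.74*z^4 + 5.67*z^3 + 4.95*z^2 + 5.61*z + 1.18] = 2.96*z^3 + 17.01*z^2 + 9.9*z + 5.61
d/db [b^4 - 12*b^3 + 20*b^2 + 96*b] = 4*b^3 - 36*b^2 + 40*b + 96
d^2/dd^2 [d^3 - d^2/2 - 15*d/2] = 6*d - 1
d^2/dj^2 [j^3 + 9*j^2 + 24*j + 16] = 6*j + 18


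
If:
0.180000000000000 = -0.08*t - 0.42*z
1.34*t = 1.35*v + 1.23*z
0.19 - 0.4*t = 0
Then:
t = 0.48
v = 0.94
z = -0.52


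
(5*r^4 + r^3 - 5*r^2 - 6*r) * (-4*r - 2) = -20*r^5 - 14*r^4 + 18*r^3 + 34*r^2 + 12*r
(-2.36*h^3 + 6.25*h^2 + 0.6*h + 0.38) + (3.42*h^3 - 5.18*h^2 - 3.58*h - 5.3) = 1.06*h^3 + 1.07*h^2 - 2.98*h - 4.92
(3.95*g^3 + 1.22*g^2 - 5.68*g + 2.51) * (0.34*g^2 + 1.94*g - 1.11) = 1.343*g^5 + 8.0778*g^4 - 3.9489*g^3 - 11.52*g^2 + 11.1742*g - 2.7861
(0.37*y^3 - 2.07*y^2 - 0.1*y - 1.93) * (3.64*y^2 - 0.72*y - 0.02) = 1.3468*y^5 - 7.8012*y^4 + 1.119*y^3 - 6.9118*y^2 + 1.3916*y + 0.0386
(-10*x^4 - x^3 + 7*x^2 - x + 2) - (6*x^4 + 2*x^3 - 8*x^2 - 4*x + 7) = -16*x^4 - 3*x^3 + 15*x^2 + 3*x - 5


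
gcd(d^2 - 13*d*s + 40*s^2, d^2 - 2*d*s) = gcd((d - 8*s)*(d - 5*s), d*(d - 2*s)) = 1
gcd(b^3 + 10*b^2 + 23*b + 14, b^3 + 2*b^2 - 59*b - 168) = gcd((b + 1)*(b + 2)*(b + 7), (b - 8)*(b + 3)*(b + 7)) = b + 7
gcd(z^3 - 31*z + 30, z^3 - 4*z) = 1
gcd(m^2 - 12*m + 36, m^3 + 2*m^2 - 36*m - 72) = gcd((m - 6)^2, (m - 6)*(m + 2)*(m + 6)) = m - 6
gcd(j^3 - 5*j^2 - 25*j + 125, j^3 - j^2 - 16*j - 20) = j - 5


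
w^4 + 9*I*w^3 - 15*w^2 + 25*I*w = w*(w - I)*(w + 5*I)^2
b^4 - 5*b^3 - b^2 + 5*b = b*(b - 5)*(b - 1)*(b + 1)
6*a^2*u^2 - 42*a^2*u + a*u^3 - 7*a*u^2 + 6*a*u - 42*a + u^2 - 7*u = (6*a + u)*(u - 7)*(a*u + 1)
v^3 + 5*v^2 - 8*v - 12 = (v - 2)*(v + 1)*(v + 6)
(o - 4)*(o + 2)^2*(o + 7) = o^4 + 7*o^3 - 12*o^2 - 100*o - 112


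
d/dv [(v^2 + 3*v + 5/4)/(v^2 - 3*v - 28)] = 3*(-8*v^2 - 78*v - 107)/(4*(v^4 - 6*v^3 - 47*v^2 + 168*v + 784))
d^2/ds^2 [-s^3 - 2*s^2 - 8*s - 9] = -6*s - 4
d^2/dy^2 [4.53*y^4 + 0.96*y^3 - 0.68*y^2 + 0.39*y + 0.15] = 54.36*y^2 + 5.76*y - 1.36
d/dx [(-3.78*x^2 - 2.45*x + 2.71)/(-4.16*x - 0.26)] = (15.7248*x^2 + 1.9656*x + 11.9106)/(17.3056*x^2 + 2.1632*x + 0.0676)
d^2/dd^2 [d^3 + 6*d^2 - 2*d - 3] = 6*d + 12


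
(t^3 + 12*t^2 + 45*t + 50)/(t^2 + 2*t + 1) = (t^3 + 12*t^2 + 45*t + 50)/(t^2 + 2*t + 1)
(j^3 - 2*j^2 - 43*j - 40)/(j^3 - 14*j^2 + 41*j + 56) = (j + 5)/(j - 7)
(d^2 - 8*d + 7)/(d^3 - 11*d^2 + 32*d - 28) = (d - 1)/(d^2 - 4*d + 4)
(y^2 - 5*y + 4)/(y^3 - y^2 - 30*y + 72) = (y - 1)/(y^2 + 3*y - 18)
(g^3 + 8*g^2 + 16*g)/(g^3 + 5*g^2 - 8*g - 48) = g/(g - 3)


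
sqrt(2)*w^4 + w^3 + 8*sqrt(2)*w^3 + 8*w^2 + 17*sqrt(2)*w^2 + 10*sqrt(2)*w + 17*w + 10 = (w + 1)*(w + 2)*(w + 5)*(sqrt(2)*w + 1)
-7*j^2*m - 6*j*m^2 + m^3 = m*(-7*j + m)*(j + m)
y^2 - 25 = (y - 5)*(y + 5)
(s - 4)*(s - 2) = s^2 - 6*s + 8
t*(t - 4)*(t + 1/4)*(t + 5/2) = t^4 - 5*t^3/4 - 83*t^2/8 - 5*t/2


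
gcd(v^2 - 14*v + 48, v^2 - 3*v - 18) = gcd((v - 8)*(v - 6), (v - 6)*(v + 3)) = v - 6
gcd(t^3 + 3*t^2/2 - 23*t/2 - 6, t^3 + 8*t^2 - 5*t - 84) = t^2 + t - 12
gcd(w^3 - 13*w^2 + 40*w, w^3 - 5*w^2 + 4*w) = w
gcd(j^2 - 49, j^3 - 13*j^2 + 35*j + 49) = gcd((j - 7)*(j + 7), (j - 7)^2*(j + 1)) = j - 7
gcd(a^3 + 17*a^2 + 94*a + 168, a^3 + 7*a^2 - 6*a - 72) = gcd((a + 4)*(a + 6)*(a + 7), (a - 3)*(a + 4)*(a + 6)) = a^2 + 10*a + 24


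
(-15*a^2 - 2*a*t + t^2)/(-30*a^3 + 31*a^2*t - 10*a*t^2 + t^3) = (3*a + t)/(6*a^2 - 5*a*t + t^2)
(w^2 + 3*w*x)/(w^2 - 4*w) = (w + 3*x)/(w - 4)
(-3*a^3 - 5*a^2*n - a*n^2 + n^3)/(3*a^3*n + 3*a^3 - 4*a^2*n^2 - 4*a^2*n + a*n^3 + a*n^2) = (-a^2 - 2*a*n - n^2)/(a*(a*n + a - n^2 - n))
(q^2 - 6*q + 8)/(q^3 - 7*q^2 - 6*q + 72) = (q - 2)/(q^2 - 3*q - 18)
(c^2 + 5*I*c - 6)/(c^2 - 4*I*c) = (c^2 + 5*I*c - 6)/(c*(c - 4*I))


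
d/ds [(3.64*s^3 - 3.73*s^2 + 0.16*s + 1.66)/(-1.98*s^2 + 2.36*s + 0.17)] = (-7.2072*s^4 + 17.1808*s^3 - 6.6296*s^2 + 5.3054*s - 3.8904)/(3.9204*s^4 - 9.3456*s^3 + 4.8964*s^2 + 0.8024*s + 0.0289)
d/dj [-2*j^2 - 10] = -4*j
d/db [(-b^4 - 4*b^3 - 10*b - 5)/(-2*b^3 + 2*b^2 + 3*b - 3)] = (2*b^6 - 4*b^5 - 17*b^4 - 52*b^3 + 26*b^2 + 20*b + 45)/(4*b^6 - 8*b^5 - 8*b^4 + 24*b^3 - 3*b^2 - 18*b + 9)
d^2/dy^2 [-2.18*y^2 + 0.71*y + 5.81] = -4.36000000000000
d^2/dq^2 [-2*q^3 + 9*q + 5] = -12*q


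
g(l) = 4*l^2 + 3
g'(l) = 8*l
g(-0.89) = 6.17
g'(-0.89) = -7.12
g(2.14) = 21.32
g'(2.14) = 17.12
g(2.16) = 21.66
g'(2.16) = 17.28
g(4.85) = 97.09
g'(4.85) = 38.80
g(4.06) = 68.93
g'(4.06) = 32.48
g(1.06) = 7.49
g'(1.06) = 8.48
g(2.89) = 36.41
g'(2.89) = 23.12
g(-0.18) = 3.13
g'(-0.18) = -1.44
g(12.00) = 579.00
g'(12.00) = 96.00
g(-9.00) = 327.00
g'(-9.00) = -72.00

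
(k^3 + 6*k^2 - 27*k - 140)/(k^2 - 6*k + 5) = (k^2 + 11*k + 28)/(k - 1)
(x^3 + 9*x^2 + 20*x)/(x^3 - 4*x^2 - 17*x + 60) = x*(x + 5)/(x^2 - 8*x + 15)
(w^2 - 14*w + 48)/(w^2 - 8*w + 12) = (w - 8)/(w - 2)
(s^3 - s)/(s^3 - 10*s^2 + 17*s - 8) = s*(s + 1)/(s^2 - 9*s + 8)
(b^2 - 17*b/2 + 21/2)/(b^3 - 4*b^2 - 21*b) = (b - 3/2)/(b*(b + 3))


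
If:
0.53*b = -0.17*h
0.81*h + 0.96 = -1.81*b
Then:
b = 1.34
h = -4.18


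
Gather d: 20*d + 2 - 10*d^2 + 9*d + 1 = -10*d^2 + 29*d + 3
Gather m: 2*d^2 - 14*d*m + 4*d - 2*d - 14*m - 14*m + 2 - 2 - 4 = 2*d^2 + 2*d + m*(-14*d - 28) - 4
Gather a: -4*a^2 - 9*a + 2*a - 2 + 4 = -4*a^2 - 7*a + 2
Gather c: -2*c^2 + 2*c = -2*c^2 + 2*c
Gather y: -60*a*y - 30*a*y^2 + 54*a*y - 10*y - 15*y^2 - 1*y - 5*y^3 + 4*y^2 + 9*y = -5*y^3 + y^2*(-30*a - 11) + y*(-6*a - 2)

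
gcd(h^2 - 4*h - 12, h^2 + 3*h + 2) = h + 2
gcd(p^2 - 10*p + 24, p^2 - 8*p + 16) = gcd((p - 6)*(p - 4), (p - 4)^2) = p - 4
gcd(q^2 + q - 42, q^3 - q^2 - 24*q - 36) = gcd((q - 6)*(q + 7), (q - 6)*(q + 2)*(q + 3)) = q - 6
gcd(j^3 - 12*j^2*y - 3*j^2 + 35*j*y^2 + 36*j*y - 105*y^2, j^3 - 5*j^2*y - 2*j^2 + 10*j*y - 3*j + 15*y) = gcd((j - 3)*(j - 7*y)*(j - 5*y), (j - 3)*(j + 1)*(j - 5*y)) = -j^2 + 5*j*y + 3*j - 15*y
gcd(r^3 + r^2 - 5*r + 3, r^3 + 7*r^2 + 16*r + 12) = r + 3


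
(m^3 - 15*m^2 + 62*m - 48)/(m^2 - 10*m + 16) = (m^2 - 7*m + 6)/(m - 2)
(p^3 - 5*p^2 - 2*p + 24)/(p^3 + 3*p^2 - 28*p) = (p^2 - p - 6)/(p*(p + 7))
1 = 1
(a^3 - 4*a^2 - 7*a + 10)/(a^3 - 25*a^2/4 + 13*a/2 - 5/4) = 4*(a + 2)/(4*a - 1)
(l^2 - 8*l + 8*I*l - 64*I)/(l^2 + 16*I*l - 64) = (l - 8)/(l + 8*I)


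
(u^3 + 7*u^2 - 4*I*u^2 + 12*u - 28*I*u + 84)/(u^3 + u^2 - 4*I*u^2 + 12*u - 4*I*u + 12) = (u + 7)/(u + 1)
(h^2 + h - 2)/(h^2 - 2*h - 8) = (h - 1)/(h - 4)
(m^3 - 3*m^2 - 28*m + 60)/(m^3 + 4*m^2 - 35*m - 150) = (m - 2)/(m + 5)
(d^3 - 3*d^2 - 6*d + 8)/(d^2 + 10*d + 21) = (d^3 - 3*d^2 - 6*d + 8)/(d^2 + 10*d + 21)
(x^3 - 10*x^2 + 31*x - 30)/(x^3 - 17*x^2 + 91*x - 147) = (x^2 - 7*x + 10)/(x^2 - 14*x + 49)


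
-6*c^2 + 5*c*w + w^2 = (-c + w)*(6*c + w)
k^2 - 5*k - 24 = (k - 8)*(k + 3)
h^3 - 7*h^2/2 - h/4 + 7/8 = (h - 7/2)*(h - 1/2)*(h + 1/2)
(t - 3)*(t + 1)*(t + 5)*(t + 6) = t^4 + 9*t^3 + 5*t^2 - 93*t - 90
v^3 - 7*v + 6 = (v - 2)*(v - 1)*(v + 3)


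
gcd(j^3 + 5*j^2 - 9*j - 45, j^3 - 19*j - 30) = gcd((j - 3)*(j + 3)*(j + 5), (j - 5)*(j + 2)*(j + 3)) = j + 3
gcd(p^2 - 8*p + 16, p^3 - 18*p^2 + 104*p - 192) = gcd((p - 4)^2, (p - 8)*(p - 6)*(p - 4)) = p - 4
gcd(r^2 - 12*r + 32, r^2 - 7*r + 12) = r - 4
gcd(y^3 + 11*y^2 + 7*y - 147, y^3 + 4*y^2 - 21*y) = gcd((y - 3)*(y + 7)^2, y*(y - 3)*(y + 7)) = y^2 + 4*y - 21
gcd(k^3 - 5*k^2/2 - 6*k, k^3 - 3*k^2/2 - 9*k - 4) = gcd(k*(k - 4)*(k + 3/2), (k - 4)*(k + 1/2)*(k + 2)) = k - 4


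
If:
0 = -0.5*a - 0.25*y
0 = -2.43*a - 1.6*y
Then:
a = 0.00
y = 0.00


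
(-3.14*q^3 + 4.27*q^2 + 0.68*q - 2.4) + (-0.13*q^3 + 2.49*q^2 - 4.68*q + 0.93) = -3.27*q^3 + 6.76*q^2 - 4.0*q - 1.47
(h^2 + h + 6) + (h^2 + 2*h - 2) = 2*h^2 + 3*h + 4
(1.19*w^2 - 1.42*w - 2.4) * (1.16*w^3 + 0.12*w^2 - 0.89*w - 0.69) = 1.3804*w^5 - 1.5044*w^4 - 4.0135*w^3 + 0.1547*w^2 + 3.1158*w + 1.656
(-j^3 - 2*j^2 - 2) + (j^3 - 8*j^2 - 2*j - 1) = -10*j^2 - 2*j - 3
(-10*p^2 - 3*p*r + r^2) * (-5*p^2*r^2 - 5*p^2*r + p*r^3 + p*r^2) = 50*p^4*r^2 + 50*p^4*r + 5*p^3*r^3 + 5*p^3*r^2 - 8*p^2*r^4 - 8*p^2*r^3 + p*r^5 + p*r^4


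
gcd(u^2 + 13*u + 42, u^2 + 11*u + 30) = u + 6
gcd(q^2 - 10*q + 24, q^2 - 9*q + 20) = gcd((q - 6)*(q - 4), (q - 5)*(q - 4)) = q - 4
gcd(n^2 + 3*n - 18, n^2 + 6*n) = n + 6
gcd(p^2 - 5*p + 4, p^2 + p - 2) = p - 1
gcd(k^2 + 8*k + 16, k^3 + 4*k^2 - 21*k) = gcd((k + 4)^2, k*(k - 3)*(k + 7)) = 1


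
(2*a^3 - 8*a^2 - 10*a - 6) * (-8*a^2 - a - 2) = -16*a^5 + 62*a^4 + 84*a^3 + 74*a^2 + 26*a + 12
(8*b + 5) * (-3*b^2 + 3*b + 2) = -24*b^3 + 9*b^2 + 31*b + 10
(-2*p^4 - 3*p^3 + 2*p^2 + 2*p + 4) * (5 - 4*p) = 8*p^5 + 2*p^4 - 23*p^3 + 2*p^2 - 6*p + 20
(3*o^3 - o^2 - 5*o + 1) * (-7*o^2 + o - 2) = -21*o^5 + 10*o^4 + 28*o^3 - 10*o^2 + 11*o - 2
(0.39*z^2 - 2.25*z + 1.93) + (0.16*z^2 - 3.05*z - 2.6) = 0.55*z^2 - 5.3*z - 0.67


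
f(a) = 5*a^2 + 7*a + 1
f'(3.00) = 37.00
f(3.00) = 67.00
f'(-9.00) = -83.00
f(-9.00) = 343.00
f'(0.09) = 7.90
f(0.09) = 1.67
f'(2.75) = 34.50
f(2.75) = 58.06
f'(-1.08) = -3.80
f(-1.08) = -0.73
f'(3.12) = 38.20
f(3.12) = 71.51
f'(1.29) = 19.90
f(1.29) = 18.35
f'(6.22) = 69.20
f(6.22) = 237.98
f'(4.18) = 48.80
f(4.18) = 117.62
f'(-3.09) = -23.90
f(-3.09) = 27.11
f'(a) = 10*a + 7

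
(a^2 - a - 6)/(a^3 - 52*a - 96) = (a - 3)/(a^2 - 2*a - 48)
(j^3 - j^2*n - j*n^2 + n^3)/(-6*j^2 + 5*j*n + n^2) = (-j^2 + n^2)/(6*j + n)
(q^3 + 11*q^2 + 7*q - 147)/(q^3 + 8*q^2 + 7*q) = (q^2 + 4*q - 21)/(q*(q + 1))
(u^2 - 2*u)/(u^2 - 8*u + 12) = u/(u - 6)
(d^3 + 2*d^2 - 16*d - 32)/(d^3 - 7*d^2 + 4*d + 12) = (d^3 + 2*d^2 - 16*d - 32)/(d^3 - 7*d^2 + 4*d + 12)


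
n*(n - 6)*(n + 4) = n^3 - 2*n^2 - 24*n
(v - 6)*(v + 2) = v^2 - 4*v - 12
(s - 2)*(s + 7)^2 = s^3 + 12*s^2 + 21*s - 98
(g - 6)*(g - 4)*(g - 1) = g^3 - 11*g^2 + 34*g - 24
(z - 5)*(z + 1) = z^2 - 4*z - 5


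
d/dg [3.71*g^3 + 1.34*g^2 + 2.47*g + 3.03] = 11.13*g^2 + 2.68*g + 2.47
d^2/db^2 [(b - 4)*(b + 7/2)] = 2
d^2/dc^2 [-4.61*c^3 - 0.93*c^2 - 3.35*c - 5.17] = -27.66*c - 1.86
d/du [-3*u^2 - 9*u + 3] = -6*u - 9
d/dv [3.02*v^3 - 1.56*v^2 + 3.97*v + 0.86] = 9.06*v^2 - 3.12*v + 3.97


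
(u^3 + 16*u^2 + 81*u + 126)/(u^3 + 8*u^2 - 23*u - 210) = (u + 3)/(u - 5)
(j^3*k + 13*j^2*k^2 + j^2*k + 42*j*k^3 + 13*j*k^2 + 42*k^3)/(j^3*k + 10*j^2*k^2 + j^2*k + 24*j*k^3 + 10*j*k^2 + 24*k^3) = (j + 7*k)/(j + 4*k)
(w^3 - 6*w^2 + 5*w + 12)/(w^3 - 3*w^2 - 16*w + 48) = (w + 1)/(w + 4)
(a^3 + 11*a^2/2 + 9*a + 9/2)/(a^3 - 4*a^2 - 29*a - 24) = (a + 3/2)/(a - 8)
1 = 1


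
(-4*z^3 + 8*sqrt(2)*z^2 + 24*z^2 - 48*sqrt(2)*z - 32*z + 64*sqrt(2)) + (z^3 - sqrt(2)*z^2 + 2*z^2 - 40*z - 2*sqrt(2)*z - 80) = -3*z^3 + 7*sqrt(2)*z^2 + 26*z^2 - 72*z - 50*sqrt(2)*z - 80 + 64*sqrt(2)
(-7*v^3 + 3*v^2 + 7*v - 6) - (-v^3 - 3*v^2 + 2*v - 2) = -6*v^3 + 6*v^2 + 5*v - 4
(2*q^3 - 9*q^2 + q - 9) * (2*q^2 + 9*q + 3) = 4*q^5 - 73*q^3 - 36*q^2 - 78*q - 27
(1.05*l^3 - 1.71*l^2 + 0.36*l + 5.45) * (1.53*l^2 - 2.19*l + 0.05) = 1.6065*l^5 - 4.9158*l^4 + 4.3482*l^3 + 7.4646*l^2 - 11.9175*l + 0.2725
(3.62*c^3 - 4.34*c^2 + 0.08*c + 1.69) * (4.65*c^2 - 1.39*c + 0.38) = 16.833*c^5 - 25.2128*c^4 + 7.7802*c^3 + 6.0981*c^2 - 2.3187*c + 0.6422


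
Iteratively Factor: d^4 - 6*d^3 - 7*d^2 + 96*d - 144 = (d - 3)*(d^3 - 3*d^2 - 16*d + 48) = (d - 3)^2*(d^2 - 16) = (d - 4)*(d - 3)^2*(d + 4)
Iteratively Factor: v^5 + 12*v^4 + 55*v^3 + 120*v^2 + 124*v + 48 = (v + 3)*(v^4 + 9*v^3 + 28*v^2 + 36*v + 16) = (v + 2)*(v + 3)*(v^3 + 7*v^2 + 14*v + 8) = (v + 2)*(v + 3)*(v + 4)*(v^2 + 3*v + 2) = (v + 2)^2*(v + 3)*(v + 4)*(v + 1)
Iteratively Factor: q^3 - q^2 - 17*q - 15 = (q + 3)*(q^2 - 4*q - 5) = (q - 5)*(q + 3)*(q + 1)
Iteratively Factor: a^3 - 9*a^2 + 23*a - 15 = (a - 5)*(a^2 - 4*a + 3) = (a - 5)*(a - 1)*(a - 3)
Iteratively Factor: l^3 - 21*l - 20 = (l + 1)*(l^2 - l - 20) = (l + 1)*(l + 4)*(l - 5)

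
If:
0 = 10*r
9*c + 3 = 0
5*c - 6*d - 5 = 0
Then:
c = -1/3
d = -10/9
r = 0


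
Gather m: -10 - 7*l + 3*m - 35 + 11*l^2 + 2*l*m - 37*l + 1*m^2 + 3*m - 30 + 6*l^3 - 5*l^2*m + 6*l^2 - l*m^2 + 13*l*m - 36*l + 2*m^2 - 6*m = 6*l^3 + 17*l^2 - 80*l + m^2*(3 - l) + m*(-5*l^2 + 15*l) - 75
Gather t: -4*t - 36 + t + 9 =-3*t - 27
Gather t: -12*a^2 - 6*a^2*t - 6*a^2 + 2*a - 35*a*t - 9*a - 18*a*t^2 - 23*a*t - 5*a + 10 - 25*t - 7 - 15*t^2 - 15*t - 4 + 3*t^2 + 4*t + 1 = -18*a^2 - 12*a + t^2*(-18*a - 12) + t*(-6*a^2 - 58*a - 36)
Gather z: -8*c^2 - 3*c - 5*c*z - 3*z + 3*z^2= -8*c^2 - 3*c + 3*z^2 + z*(-5*c - 3)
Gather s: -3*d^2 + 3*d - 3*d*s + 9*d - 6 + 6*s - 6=-3*d^2 + 12*d + s*(6 - 3*d) - 12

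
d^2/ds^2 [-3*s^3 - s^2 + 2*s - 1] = -18*s - 2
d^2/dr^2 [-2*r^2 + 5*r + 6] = -4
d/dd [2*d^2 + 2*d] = 4*d + 2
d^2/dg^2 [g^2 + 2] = 2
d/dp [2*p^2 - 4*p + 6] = 4*p - 4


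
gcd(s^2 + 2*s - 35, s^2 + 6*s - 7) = s + 7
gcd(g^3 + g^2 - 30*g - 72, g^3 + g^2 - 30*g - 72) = g^3 + g^2 - 30*g - 72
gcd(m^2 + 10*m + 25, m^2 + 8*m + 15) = m + 5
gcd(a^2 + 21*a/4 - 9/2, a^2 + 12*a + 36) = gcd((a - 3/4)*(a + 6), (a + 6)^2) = a + 6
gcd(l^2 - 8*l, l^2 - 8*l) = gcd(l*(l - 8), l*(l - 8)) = l^2 - 8*l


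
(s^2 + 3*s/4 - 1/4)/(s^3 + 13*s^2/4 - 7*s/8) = 2*(s + 1)/(s*(2*s + 7))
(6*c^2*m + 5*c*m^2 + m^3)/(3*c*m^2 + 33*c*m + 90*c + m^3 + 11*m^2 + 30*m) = m*(2*c + m)/(m^2 + 11*m + 30)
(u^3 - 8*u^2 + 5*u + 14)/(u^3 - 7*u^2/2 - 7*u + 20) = 2*(u^2 - 6*u - 7)/(2*u^2 - 3*u - 20)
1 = 1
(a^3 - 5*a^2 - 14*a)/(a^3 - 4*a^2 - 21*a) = (a + 2)/(a + 3)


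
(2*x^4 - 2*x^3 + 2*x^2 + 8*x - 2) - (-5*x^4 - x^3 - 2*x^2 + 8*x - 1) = 7*x^4 - x^3 + 4*x^2 - 1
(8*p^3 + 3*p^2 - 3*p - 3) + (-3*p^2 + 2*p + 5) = 8*p^3 - p + 2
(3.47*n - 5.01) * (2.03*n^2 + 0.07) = 7.0441*n^3 - 10.1703*n^2 + 0.2429*n - 0.3507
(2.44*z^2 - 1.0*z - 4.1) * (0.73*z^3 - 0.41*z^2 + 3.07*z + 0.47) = 1.7812*z^5 - 1.7304*z^4 + 4.9078*z^3 - 0.2422*z^2 - 13.057*z - 1.927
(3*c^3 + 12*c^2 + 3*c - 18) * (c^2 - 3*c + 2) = 3*c^5 + 3*c^4 - 27*c^3 - 3*c^2 + 60*c - 36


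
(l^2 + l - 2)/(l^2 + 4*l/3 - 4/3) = 3*(l - 1)/(3*l - 2)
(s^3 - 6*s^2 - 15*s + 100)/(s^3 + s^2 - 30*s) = (s^2 - s - 20)/(s*(s + 6))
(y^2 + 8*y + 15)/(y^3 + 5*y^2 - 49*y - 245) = (y + 3)/(y^2 - 49)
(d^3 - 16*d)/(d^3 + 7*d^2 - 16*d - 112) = d/(d + 7)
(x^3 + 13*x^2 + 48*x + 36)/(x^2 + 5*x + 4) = (x^2 + 12*x + 36)/(x + 4)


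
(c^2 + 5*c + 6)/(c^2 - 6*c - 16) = (c + 3)/(c - 8)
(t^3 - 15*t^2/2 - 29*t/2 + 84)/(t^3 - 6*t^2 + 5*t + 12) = (t^2 - 9*t/2 - 28)/(t^2 - 3*t - 4)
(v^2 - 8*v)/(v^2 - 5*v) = (v - 8)/(v - 5)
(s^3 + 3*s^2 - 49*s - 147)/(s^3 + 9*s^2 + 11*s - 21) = (s - 7)/(s - 1)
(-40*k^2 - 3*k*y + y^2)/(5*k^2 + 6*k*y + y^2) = (-8*k + y)/(k + y)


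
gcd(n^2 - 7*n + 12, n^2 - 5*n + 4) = n - 4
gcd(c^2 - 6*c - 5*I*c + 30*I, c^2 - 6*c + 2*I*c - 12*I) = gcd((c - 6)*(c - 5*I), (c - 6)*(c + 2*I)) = c - 6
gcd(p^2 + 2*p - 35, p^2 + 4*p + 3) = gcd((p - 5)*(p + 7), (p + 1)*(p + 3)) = 1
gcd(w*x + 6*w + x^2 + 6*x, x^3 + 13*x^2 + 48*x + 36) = x + 6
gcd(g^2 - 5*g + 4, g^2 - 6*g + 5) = g - 1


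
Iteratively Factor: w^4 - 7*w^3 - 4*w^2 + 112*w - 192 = (w - 4)*(w^3 - 3*w^2 - 16*w + 48) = (w - 4)^2*(w^2 + w - 12) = (w - 4)^2*(w - 3)*(w + 4)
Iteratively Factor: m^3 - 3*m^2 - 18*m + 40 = (m + 4)*(m^2 - 7*m + 10) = (m - 2)*(m + 4)*(m - 5)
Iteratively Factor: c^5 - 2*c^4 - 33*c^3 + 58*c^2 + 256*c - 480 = (c - 5)*(c^4 + 3*c^3 - 18*c^2 - 32*c + 96) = (c - 5)*(c - 2)*(c^3 + 5*c^2 - 8*c - 48) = (c - 5)*(c - 2)*(c + 4)*(c^2 + c - 12) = (c - 5)*(c - 2)*(c + 4)^2*(c - 3)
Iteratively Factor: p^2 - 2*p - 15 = (p + 3)*(p - 5)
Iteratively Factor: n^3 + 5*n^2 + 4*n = (n + 4)*(n^2 + n) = n*(n + 4)*(n + 1)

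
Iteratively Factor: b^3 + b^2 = (b)*(b^2 + b) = b^2*(b + 1)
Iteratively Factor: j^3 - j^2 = (j)*(j^2 - j) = j^2*(j - 1)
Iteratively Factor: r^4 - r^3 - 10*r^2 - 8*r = (r + 1)*(r^3 - 2*r^2 - 8*r) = (r + 1)*(r + 2)*(r^2 - 4*r) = r*(r + 1)*(r + 2)*(r - 4)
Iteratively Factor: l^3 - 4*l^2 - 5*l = (l)*(l^2 - 4*l - 5) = l*(l + 1)*(l - 5)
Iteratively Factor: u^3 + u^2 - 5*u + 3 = (u - 1)*(u^2 + 2*u - 3) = (u - 1)^2*(u + 3)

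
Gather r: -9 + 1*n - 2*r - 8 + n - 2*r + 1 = 2*n - 4*r - 16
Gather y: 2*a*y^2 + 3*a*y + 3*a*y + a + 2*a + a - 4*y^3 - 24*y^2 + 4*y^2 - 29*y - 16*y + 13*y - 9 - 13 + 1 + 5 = 4*a - 4*y^3 + y^2*(2*a - 20) + y*(6*a - 32) - 16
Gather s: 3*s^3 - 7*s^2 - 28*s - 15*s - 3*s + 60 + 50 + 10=3*s^3 - 7*s^2 - 46*s + 120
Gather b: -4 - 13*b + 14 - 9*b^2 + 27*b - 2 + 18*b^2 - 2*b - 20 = 9*b^2 + 12*b - 12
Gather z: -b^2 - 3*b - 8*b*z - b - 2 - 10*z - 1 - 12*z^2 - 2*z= -b^2 - 4*b - 12*z^2 + z*(-8*b - 12) - 3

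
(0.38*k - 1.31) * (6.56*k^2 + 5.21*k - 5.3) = 2.4928*k^3 - 6.6138*k^2 - 8.8391*k + 6.943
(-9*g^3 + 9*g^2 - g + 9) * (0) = 0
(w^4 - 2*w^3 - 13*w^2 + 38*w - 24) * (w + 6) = w^5 + 4*w^4 - 25*w^3 - 40*w^2 + 204*w - 144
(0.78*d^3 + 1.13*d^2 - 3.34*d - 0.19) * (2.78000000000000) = 2.1684*d^3 + 3.1414*d^2 - 9.2852*d - 0.5282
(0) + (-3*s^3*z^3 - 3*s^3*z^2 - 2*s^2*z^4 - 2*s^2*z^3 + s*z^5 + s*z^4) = -3*s^3*z^3 - 3*s^3*z^2 - 2*s^2*z^4 - 2*s^2*z^3 + s*z^5 + s*z^4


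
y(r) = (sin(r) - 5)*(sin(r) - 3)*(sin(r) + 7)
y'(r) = (sin(r) - 5)*(sin(r) - 3)*cos(r) + (sin(r) - 5)*(sin(r) + 7)*cos(r) + (sin(r) - 3)*(sin(r) + 7)*cos(r) = (3*sin(r)^2 - 2*sin(r) - 41)*cos(r)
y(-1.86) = 142.50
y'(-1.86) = 10.36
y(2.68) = 86.63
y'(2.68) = 36.97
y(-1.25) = 142.15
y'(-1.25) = -11.48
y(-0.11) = 109.49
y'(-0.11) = -40.50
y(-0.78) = 132.99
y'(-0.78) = -27.09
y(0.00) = 105.00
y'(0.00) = -41.00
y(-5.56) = 77.72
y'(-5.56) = -30.75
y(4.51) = 143.26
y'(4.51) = 7.27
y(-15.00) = 130.96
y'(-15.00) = 29.20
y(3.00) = 99.20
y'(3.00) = 40.81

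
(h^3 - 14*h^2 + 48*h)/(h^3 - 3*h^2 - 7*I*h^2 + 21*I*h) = (h^2 - 14*h + 48)/(h^2 - 3*h - 7*I*h + 21*I)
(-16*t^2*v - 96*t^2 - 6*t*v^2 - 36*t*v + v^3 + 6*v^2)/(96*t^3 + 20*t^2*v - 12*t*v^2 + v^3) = (-v - 6)/(6*t - v)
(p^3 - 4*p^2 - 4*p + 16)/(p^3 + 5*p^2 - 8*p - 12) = (p^2 - 2*p - 8)/(p^2 + 7*p + 6)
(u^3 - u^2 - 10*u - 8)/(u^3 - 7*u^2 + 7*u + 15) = (u^2 - 2*u - 8)/(u^2 - 8*u + 15)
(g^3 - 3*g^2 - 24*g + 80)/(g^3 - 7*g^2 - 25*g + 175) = (g^2 - 8*g + 16)/(g^2 - 12*g + 35)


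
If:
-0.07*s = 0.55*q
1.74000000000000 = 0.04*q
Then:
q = 43.50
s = -341.79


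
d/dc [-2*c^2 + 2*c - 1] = 2 - 4*c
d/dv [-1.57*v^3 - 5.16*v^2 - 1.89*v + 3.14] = -4.71*v^2 - 10.32*v - 1.89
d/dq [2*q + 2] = 2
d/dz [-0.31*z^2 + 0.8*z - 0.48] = 0.8 - 0.62*z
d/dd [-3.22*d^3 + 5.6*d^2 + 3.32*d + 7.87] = -9.66*d^2 + 11.2*d + 3.32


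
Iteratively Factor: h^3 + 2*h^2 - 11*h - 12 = (h - 3)*(h^2 + 5*h + 4) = (h - 3)*(h + 4)*(h + 1)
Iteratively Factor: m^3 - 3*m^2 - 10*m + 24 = (m - 2)*(m^2 - m - 12) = (m - 4)*(m - 2)*(m + 3)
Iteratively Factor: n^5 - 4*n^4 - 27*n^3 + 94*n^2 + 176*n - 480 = (n + 3)*(n^4 - 7*n^3 - 6*n^2 + 112*n - 160) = (n - 5)*(n + 3)*(n^3 - 2*n^2 - 16*n + 32) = (n - 5)*(n - 2)*(n + 3)*(n^2 - 16) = (n - 5)*(n - 4)*(n - 2)*(n + 3)*(n + 4)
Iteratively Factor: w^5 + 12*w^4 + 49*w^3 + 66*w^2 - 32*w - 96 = (w + 2)*(w^4 + 10*w^3 + 29*w^2 + 8*w - 48) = (w + 2)*(w + 4)*(w^3 + 6*w^2 + 5*w - 12) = (w + 2)*(w + 4)^2*(w^2 + 2*w - 3) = (w - 1)*(w + 2)*(w + 4)^2*(w + 3)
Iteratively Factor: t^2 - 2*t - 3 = (t + 1)*(t - 3)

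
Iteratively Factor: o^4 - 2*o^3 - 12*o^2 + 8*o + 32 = (o - 4)*(o^3 + 2*o^2 - 4*o - 8) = (o - 4)*(o - 2)*(o^2 + 4*o + 4) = (o - 4)*(o - 2)*(o + 2)*(o + 2)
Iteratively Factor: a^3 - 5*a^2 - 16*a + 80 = (a - 5)*(a^2 - 16) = (a - 5)*(a + 4)*(a - 4)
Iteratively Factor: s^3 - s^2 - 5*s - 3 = (s + 1)*(s^2 - 2*s - 3) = (s - 3)*(s + 1)*(s + 1)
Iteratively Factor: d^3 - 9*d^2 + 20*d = (d)*(d^2 - 9*d + 20) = d*(d - 4)*(d - 5)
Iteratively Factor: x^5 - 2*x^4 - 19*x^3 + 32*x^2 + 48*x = (x - 3)*(x^4 + x^3 - 16*x^2 - 16*x) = (x - 3)*(x + 1)*(x^3 - 16*x) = (x - 3)*(x + 1)*(x + 4)*(x^2 - 4*x) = x*(x - 3)*(x + 1)*(x + 4)*(x - 4)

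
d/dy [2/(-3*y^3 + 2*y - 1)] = 2*(9*y^2 - 2)/(3*y^3 - 2*y + 1)^2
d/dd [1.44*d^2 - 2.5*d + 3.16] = 2.88*d - 2.5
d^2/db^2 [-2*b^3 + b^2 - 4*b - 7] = 2 - 12*b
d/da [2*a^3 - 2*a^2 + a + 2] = 6*a^2 - 4*a + 1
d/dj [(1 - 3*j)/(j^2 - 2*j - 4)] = (3*j^2 - 2*j + 14)/(j^4 - 4*j^3 - 4*j^2 + 16*j + 16)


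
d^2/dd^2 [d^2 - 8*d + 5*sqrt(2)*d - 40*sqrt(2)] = 2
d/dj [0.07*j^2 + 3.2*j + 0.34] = 0.14*j + 3.2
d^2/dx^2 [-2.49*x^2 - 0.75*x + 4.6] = -4.98000000000000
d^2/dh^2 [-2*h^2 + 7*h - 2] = -4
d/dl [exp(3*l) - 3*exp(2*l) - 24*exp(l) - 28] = 3*(exp(2*l) - 2*exp(l) - 8)*exp(l)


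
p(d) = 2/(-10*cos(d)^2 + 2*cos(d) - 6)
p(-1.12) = -0.28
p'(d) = 2*(-20*sin(d)*cos(d) + 2*sin(d))/(-10*cos(d)^2 + 2*cos(d) - 6)^2 = (1 - 10*cos(d))*sin(d)/(5*sin(d)^2 + cos(d) - 8)^2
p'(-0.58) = 0.13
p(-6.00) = -0.15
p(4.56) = -0.31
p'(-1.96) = -0.26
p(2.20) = -0.19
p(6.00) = -0.15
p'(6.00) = 0.05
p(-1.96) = -0.24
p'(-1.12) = 0.24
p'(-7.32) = 0.25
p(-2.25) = -0.18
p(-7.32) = -0.26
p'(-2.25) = -0.18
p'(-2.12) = -0.22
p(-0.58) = -0.18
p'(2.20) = 0.20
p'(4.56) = -0.23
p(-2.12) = -0.20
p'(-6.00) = -0.05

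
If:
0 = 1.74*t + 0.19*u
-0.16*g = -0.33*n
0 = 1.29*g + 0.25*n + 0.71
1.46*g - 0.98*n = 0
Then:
No Solution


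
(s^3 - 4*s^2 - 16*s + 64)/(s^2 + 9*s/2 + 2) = 2*(s^2 - 8*s + 16)/(2*s + 1)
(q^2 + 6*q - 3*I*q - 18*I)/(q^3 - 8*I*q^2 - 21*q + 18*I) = (q + 6)/(q^2 - 5*I*q - 6)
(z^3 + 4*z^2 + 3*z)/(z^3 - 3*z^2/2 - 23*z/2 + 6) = 2*z*(z + 1)/(2*z^2 - 9*z + 4)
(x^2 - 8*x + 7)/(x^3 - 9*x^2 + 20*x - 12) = (x - 7)/(x^2 - 8*x + 12)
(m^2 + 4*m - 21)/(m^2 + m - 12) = (m + 7)/(m + 4)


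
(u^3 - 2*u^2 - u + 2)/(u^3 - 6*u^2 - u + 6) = (u - 2)/(u - 6)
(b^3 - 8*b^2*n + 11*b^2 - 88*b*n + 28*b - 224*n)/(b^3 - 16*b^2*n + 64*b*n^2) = (b^2 + 11*b + 28)/(b*(b - 8*n))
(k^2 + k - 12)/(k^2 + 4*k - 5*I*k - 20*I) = (k - 3)/(k - 5*I)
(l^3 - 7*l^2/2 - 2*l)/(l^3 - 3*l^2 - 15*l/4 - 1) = 2*l/(2*l + 1)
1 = 1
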